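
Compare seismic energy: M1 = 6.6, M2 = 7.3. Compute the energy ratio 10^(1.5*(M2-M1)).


M2 - M1 = 7.3 - 6.6 = 0.7
1.5 * 0.7 = 1.05
ratio = 10^1.05 = 11.22

11.22


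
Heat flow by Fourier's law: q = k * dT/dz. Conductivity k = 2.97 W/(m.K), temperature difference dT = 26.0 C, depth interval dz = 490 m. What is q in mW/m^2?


q = k * dT / dz * 1000
= 2.97 * 26.0 / 490 * 1000
= 0.157592 * 1000
= 157.5918 mW/m^2

157.5918


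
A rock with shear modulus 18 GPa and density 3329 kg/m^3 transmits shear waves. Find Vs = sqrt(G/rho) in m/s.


Convert G to Pa: G = 18e9 Pa
Compute G/rho = 18e9 / 3329 = 5407029.1379
Vs = sqrt(5407029.1379) = 2325.3 m/s

2325.3


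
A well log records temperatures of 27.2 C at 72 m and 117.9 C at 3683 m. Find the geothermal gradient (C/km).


dT = 117.9 - 27.2 = 90.7 C
dz = 3683 - 72 = 3611 m
gradient = dT/dz * 1000 = 90.7/3611 * 1000 = 25.1177 C/km

25.1177


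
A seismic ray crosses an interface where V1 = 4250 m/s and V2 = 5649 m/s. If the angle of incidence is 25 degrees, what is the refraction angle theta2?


sin(theta1) = sin(25 deg) = 0.422618
sin(theta2) = V2/V1 * sin(theta1) = 5649/4250 * 0.422618 = 0.561734
theta2 = arcsin(0.561734) = 34.1758 degrees

34.1758


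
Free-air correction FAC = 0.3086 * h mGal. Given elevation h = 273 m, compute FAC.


FAC = 0.3086 * h
= 0.3086 * 273
= 84.2478 mGal

84.2478


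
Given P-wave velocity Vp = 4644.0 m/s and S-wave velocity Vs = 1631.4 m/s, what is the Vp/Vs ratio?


Vp/Vs = 4644.0 / 1631.4
= 2.8466

2.8466


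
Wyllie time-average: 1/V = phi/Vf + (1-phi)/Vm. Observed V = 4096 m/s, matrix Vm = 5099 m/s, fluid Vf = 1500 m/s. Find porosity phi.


1/V - 1/Vm = 1/4096 - 1/5099 = 4.802e-05
1/Vf - 1/Vm = 1/1500 - 1/5099 = 0.00047055
phi = 4.802e-05 / 0.00047055 = 0.1021

0.1021


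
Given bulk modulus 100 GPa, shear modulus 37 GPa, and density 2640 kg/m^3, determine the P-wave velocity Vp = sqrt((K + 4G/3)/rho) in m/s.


First compute the effective modulus:
K + 4G/3 = 100e9 + 4*37e9/3 = 149333333333.33 Pa
Then divide by density:
149333333333.33 / 2640 = 56565656.5657 Pa/(kg/m^3)
Take the square root:
Vp = sqrt(56565656.5657) = 7521.01 m/s

7521.01


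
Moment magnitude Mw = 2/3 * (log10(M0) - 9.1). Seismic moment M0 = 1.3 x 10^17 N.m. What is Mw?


log10(M0) = log10(1.3 x 10^17) = 17.1139
Mw = 2/3 * (17.1139 - 9.1)
= 2/3 * 8.0139
= 5.34

5.34


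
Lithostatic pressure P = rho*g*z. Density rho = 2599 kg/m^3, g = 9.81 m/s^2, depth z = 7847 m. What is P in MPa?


P = rho * g * z / 1e6
= 2599 * 9.81 * 7847 / 1e6
= 200068602.93 / 1e6
= 200.0686 MPa

200.0686


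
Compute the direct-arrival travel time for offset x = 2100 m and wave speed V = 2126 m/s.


t = x / V
= 2100 / 2126
= 0.9878 s

0.9878


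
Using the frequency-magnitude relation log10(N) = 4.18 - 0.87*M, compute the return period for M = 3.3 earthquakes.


log10(N) = 4.18 - 0.87*3.3 = 1.309
N = 10^1.309 = 20.370421
T = 1/N = 1/20.370421 = 0.0491 years

0.0491


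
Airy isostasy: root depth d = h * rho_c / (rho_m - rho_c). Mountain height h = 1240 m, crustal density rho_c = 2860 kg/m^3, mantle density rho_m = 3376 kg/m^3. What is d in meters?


rho_m - rho_c = 3376 - 2860 = 516
d = 1240 * 2860 / 516
= 3546400 / 516
= 6872.87 m

6872.87


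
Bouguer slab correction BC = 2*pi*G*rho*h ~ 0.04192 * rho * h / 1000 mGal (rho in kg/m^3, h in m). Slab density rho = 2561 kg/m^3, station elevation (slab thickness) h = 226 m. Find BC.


BC = 0.04192 * rho * h / 1000
= 0.04192 * 2561 * 226 / 1000
= 24.2627 mGal

24.2627


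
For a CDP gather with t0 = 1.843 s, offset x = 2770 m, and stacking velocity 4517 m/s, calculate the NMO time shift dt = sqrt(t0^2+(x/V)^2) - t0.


x/Vnmo = 2770/4517 = 0.613239
(x/Vnmo)^2 = 0.376062
t0^2 = 3.396649
sqrt(3.396649 + 0.376062) = 1.942347
dt = 1.942347 - 1.843 = 0.099347

0.099347


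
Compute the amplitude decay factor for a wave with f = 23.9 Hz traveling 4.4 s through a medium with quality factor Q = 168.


pi*f*t/Q = pi*23.9*4.4/168 = 1.966487
A/A0 = exp(-1.966487) = 0.139948

0.139948


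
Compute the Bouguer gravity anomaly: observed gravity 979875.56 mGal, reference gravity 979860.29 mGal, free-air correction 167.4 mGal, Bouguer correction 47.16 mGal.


BA = g_obs - g_ref + FAC - BC
= 979875.56 - 979860.29 + 167.4 - 47.16
= 135.51 mGal

135.51


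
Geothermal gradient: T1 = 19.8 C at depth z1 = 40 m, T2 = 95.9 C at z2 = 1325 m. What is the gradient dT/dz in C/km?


dT = 95.9 - 19.8 = 76.1 C
dz = 1325 - 40 = 1285 m
gradient = dT/dz * 1000 = 76.1/1285 * 1000 = 59.2218 C/km

59.2218


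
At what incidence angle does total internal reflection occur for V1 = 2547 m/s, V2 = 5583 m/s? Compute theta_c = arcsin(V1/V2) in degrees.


V1/V2 = 2547/5583 = 0.456206
theta_c = arcsin(0.456206) = 27.1426 degrees

27.1426


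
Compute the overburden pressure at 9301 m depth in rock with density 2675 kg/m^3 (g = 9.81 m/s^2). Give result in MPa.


P = rho * g * z / 1e6
= 2675 * 9.81 * 9301 / 1e6
= 244074516.75 / 1e6
= 244.0745 MPa

244.0745


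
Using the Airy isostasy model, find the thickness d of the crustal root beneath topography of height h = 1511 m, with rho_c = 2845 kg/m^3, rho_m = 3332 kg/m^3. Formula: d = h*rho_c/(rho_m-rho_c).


rho_m - rho_c = 3332 - 2845 = 487
d = 1511 * 2845 / 487
= 4298795 / 487
= 8827.09 m

8827.09


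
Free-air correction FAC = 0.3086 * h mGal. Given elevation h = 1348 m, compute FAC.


FAC = 0.3086 * h
= 0.3086 * 1348
= 415.9928 mGal

415.9928


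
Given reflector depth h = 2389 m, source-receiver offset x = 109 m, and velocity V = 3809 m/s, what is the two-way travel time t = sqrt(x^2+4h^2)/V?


x^2 + 4h^2 = 109^2 + 4*2389^2 = 11881 + 22829284 = 22841165
sqrt(22841165) = 4779.2431
t = 4779.2431 / 3809 = 1.2547 s

1.2547


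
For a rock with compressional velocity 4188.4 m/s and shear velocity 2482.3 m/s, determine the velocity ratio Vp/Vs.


Vp/Vs = 4188.4 / 2482.3
= 1.6873

1.6873


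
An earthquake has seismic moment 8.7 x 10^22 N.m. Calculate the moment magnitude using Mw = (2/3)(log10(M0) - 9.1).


log10(M0) = log10(8.7 x 10^22) = 22.9395
Mw = 2/3 * (22.9395 - 9.1)
= 2/3 * 13.8395
= 9.23

9.23


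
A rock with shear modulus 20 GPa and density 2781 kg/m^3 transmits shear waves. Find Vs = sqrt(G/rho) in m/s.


Convert G to Pa: G = 20e9 Pa
Compute G/rho = 20e9 / 2781 = 7191657.6771
Vs = sqrt(7191657.6771) = 2681.73 m/s

2681.73


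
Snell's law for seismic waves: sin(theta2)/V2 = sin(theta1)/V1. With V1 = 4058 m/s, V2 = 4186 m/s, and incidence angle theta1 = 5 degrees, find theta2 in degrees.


sin(theta1) = sin(5 deg) = 0.087156
sin(theta2) = V2/V1 * sin(theta1) = 4186/4058 * 0.087156 = 0.089905
theta2 = arcsin(0.089905) = 5.1581 degrees

5.1581


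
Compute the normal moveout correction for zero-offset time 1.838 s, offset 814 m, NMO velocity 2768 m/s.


x/Vnmo = 814/2768 = 0.294075
(x/Vnmo)^2 = 0.08648
t0^2 = 3.378244
sqrt(3.378244 + 0.08648) = 1.861377
dt = 1.861377 - 1.838 = 0.023377

0.023377


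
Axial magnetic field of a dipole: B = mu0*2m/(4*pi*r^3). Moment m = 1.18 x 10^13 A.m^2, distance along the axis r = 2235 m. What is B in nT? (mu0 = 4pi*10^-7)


m = 1.18 x 10^13 = 11800000000000 A.m^2
2m = 23600000000000 A.m^2
r^3 = 2235^3 = 11164327875
B = (4pi*10^-7) * 23600000000000 / (4*pi * 11164327875) * 1e9
= 29656634.649888 / 140295081737.47 * 1e9
= 211387.5574 nT

211387.5574


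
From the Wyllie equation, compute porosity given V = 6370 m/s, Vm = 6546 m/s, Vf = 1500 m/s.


1/V - 1/Vm = 1/6370 - 1/6546 = 4.22e-06
1/Vf - 1/Vm = 1/1500 - 1/6546 = 0.0005139
phi = 4.22e-06 / 0.0005139 = 0.0082

0.0082


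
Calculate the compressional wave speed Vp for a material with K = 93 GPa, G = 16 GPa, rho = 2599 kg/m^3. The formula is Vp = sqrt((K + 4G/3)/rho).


First compute the effective modulus:
K + 4G/3 = 93e9 + 4*16e9/3 = 114333333333.33 Pa
Then divide by density:
114333333333.33 / 2599 = 43991278.6969 Pa/(kg/m^3)
Take the square root:
Vp = sqrt(43991278.6969) = 6632.59 m/s

6632.59


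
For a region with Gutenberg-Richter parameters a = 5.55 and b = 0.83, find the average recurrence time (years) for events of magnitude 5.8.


log10(N) = 5.55 - 0.83*5.8 = 0.736
N = 10^0.736 = 5.445027
T = 1/N = 1/5.445027 = 0.1837 years

0.1837


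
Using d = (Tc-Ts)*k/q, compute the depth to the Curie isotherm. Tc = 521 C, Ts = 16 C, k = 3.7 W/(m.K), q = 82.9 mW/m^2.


T_Curie - T_surf = 521 - 16 = 505 C
Convert q to W/m^2: 82.9 mW/m^2 = 0.0829 W/m^2
d = 505 * 3.7 / 0.0829 = 22539.2 m

22539.2


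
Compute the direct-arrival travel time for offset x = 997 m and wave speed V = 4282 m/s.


t = x / V
= 997 / 4282
= 0.2328 s

0.2328


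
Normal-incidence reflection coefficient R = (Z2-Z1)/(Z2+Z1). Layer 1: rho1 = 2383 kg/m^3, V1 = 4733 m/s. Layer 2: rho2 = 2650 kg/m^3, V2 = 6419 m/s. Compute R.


Z1 = 2383 * 4733 = 11278739
Z2 = 2650 * 6419 = 17010350
R = (17010350 - 11278739) / (17010350 + 11278739) = 5731611 / 28289089 = 0.2026

0.2026


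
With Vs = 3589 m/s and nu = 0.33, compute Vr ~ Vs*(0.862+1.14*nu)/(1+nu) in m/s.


Numerator factor = 0.862 + 1.14*0.33 = 1.2382
Denominator = 1 + 0.33 = 1.33
Vr = 3589 * 1.2382 / 1.33 = 3341.28 m/s

3341.28


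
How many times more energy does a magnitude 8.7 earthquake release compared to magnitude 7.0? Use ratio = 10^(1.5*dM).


M2 - M1 = 8.7 - 7.0 = 1.7
1.5 * 1.7 = 2.55
ratio = 10^2.55 = 354.81

354.81


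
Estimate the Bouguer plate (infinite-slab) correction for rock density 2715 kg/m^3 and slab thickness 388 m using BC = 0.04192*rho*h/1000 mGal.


BC = 0.04192 * rho * h / 1000
= 0.04192 * 2715 * 388 / 1000
= 44.1594 mGal

44.1594


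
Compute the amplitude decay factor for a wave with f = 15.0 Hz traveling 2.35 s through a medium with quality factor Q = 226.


pi*f*t/Q = pi*15.0*2.35/226 = 0.490005
A/A0 = exp(-0.490005) = 0.612623

0.612623


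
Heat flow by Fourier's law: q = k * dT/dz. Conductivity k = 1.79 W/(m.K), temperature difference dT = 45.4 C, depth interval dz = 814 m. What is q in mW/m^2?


q = k * dT / dz * 1000
= 1.79 * 45.4 / 814 * 1000
= 0.099835 * 1000
= 99.8354 mW/m^2

99.8354


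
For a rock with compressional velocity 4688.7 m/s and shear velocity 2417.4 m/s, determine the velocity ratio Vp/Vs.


Vp/Vs = 4688.7 / 2417.4
= 1.9396

1.9396


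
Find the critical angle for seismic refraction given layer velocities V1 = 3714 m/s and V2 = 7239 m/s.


V1/V2 = 3714/7239 = 0.513054
theta_c = arcsin(0.513054) = 30.8675 degrees

30.8675


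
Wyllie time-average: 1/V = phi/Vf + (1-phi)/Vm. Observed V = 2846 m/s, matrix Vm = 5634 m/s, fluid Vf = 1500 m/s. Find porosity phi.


1/V - 1/Vm = 1/2846 - 1/5634 = 0.00017388
1/Vf - 1/Vm = 1/1500 - 1/5634 = 0.00048917
phi = 0.00017388 / 0.00048917 = 0.3555

0.3555


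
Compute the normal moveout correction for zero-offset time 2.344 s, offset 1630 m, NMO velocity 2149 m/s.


x/Vnmo = 1630/2149 = 0.758492
(x/Vnmo)^2 = 0.575311
t0^2 = 5.494336
sqrt(5.494336 + 0.575311) = 2.463665
dt = 2.463665 - 2.344 = 0.119665

0.119665


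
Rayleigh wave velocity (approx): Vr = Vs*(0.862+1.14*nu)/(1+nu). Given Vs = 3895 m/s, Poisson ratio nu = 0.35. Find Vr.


Numerator factor = 0.862 + 1.14*0.35 = 1.261
Denominator = 1 + 0.35 = 1.35
Vr = 3895 * 1.261 / 1.35 = 3638.22 m/s

3638.22


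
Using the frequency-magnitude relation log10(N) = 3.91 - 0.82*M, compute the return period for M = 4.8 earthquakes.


log10(N) = 3.91 - 0.82*4.8 = -0.026
N = 10^-0.026 = 0.94189
T = 1/N = 1/0.94189 = 1.0617 years

1.0617


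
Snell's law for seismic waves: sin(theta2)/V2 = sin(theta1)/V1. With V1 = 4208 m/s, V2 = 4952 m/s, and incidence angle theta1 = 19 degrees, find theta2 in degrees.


sin(theta1) = sin(19 deg) = 0.325568
sin(theta2) = V2/V1 * sin(theta1) = 4952/4208 * 0.325568 = 0.383131
theta2 = arcsin(0.383131) = 22.5277 degrees

22.5277


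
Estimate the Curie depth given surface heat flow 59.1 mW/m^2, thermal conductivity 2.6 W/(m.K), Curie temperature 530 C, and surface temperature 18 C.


T_Curie - T_surf = 530 - 18 = 512 C
Convert q to W/m^2: 59.1 mW/m^2 = 0.0591 W/m^2
d = 512 * 2.6 / 0.0591 = 22524.53 m

22524.53


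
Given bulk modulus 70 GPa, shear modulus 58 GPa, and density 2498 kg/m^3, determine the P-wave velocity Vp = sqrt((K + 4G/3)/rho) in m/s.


First compute the effective modulus:
K + 4G/3 = 70e9 + 4*58e9/3 = 147333333333.33 Pa
Then divide by density:
147333333333.33 / 2498 = 58980517.7475 Pa/(kg/m^3)
Take the square root:
Vp = sqrt(58980517.7475) = 7679.88 m/s

7679.88


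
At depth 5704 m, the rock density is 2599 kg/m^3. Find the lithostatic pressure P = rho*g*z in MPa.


P = rho * g * z / 1e6
= 2599 * 9.81 * 5704 / 1e6
= 145430267.76 / 1e6
= 145.4303 MPa

145.4303


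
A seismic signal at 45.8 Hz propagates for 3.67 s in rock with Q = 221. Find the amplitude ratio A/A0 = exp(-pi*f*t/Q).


pi*f*t/Q = pi*45.8*3.67/221 = 2.389402
A/A0 = exp(-2.389402) = 0.091685

0.091685


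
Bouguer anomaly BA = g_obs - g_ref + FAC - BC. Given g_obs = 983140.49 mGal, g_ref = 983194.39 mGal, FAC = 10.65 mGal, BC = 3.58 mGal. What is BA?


BA = g_obs - g_ref + FAC - BC
= 983140.49 - 983194.39 + 10.65 - 3.58
= -46.83 mGal

-46.83


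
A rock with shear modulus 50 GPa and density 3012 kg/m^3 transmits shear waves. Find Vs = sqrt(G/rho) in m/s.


Convert G to Pa: G = 50e9 Pa
Compute G/rho = 50e9 / 3012 = 16600265.6042
Vs = sqrt(16600265.6042) = 4074.34 m/s

4074.34


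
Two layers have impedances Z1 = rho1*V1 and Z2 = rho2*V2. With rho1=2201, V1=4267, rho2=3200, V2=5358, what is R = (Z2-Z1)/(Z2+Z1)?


Z1 = 2201 * 4267 = 9391667
Z2 = 3200 * 5358 = 17145600
R = (17145600 - 9391667) / (17145600 + 9391667) = 7753933 / 26537267 = 0.2922

0.2922


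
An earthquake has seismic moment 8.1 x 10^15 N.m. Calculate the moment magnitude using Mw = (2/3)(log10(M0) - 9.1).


log10(M0) = log10(8.1 x 10^15) = 15.9085
Mw = 2/3 * (15.9085 - 9.1)
= 2/3 * 6.8085
= 4.54

4.54


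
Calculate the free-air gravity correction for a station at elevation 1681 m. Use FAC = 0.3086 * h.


FAC = 0.3086 * h
= 0.3086 * 1681
= 518.7566 mGal

518.7566


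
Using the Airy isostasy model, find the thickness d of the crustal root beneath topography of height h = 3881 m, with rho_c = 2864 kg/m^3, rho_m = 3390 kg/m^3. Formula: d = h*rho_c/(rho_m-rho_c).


rho_m - rho_c = 3390 - 2864 = 526
d = 3881 * 2864 / 526
= 11115184 / 526
= 21131.53 m

21131.53


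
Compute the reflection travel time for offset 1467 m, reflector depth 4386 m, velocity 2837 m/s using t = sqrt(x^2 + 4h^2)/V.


x^2 + 4h^2 = 1467^2 + 4*4386^2 = 2152089 + 76947984 = 79100073
sqrt(79100073) = 8893.8222
t = 8893.8222 / 2837 = 3.1349 s

3.1349


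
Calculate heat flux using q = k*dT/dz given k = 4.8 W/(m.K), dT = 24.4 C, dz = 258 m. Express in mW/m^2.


q = k * dT / dz * 1000
= 4.8 * 24.4 / 258 * 1000
= 0.453953 * 1000
= 453.9535 mW/m^2

453.9535


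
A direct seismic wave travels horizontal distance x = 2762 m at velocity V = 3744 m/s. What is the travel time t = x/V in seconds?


t = x / V
= 2762 / 3744
= 0.7377 s

0.7377


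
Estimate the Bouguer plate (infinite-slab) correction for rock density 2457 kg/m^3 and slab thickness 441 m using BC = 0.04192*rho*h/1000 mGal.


BC = 0.04192 * rho * h / 1000
= 0.04192 * 2457 * 441 / 1000
= 45.4219 mGal

45.4219


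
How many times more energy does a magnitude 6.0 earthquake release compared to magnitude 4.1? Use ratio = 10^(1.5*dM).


M2 - M1 = 6.0 - 4.1 = 1.9
1.5 * 1.9 = 2.85
ratio = 10^2.85 = 707.95

707.95


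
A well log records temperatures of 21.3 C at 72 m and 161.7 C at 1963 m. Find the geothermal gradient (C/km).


dT = 161.7 - 21.3 = 140.4 C
dz = 1963 - 72 = 1891 m
gradient = dT/dz * 1000 = 140.4/1891 * 1000 = 74.2464 C/km

74.2464


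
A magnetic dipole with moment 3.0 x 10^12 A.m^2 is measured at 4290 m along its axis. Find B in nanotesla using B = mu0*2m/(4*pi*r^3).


m = 3.0 x 10^12 = 3000000000000 A.m^2
2m = 6000000000000 A.m^2
r^3 = 4290^3 = 78953589000
B = (4pi*10^-7) * 6000000000000 / (4*pi * 78953589000) * 1e9
= 7539822.368616 / 992160060707.79 * 1e9
= 7599.4012 nT

7599.4012


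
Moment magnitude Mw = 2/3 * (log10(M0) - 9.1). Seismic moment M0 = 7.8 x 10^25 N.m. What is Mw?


log10(M0) = log10(7.8 x 10^25) = 25.8921
Mw = 2/3 * (25.8921 - 9.1)
= 2/3 * 16.7921
= 11.19

11.19


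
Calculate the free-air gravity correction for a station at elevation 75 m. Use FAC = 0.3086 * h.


FAC = 0.3086 * h
= 0.3086 * 75
= 23.145 mGal

23.145


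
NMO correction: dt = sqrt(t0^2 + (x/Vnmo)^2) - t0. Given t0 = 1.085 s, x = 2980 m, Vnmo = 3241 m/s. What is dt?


x/Vnmo = 2980/3241 = 0.919469
(x/Vnmo)^2 = 0.845424
t0^2 = 1.177225
sqrt(1.177225 + 0.845424) = 1.422199
dt = 1.422199 - 1.085 = 0.337199

0.337199


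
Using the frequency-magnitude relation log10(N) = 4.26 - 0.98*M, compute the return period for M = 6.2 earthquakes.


log10(N) = 4.26 - 0.98*6.2 = -1.816
N = 10^-1.816 = 0.015276
T = 1/N = 1/0.015276 = 65.4636 years

65.4636


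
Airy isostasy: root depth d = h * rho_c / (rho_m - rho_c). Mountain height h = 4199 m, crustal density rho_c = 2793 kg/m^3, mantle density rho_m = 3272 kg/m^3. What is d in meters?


rho_m - rho_c = 3272 - 2793 = 479
d = 4199 * 2793 / 479
= 11727807 / 479
= 24483.94 m

24483.94


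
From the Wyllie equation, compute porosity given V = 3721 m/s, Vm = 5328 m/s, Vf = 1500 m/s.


1/V - 1/Vm = 1/3721 - 1/5328 = 8.106e-05
1/Vf - 1/Vm = 1/1500 - 1/5328 = 0.00047898
phi = 8.106e-05 / 0.00047898 = 0.1692

0.1692


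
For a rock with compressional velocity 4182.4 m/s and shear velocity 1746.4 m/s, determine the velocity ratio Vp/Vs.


Vp/Vs = 4182.4 / 1746.4
= 2.3949

2.3949


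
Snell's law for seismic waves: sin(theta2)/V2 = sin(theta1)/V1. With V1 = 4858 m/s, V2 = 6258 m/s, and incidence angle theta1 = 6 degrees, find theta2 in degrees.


sin(theta1) = sin(6 deg) = 0.104528
sin(theta2) = V2/V1 * sin(theta1) = 6258/4858 * 0.104528 = 0.134652
theta2 = arcsin(0.134652) = 7.7385 degrees

7.7385


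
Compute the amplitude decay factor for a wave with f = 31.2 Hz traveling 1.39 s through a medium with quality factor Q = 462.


pi*f*t/Q = pi*31.2*1.39/462 = 0.294902
A/A0 = exp(-0.294902) = 0.744605

0.744605


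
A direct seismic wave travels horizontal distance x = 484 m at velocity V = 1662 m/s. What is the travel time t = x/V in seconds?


t = x / V
= 484 / 1662
= 0.2912 s

0.2912


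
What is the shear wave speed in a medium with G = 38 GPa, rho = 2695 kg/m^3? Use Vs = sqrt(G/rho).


Convert G to Pa: G = 38e9 Pa
Compute G/rho = 38e9 / 2695 = 14100185.5288
Vs = sqrt(14100185.5288) = 3755.02 m/s

3755.02


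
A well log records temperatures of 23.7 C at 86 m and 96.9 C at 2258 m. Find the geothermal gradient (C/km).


dT = 96.9 - 23.7 = 73.2 C
dz = 2258 - 86 = 2172 m
gradient = dT/dz * 1000 = 73.2/2172 * 1000 = 33.7017 C/km

33.7017


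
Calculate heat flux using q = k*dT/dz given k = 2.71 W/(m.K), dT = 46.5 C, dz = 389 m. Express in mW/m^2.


q = k * dT / dz * 1000
= 2.71 * 46.5 / 389 * 1000
= 0.323946 * 1000
= 323.946 mW/m^2

323.946


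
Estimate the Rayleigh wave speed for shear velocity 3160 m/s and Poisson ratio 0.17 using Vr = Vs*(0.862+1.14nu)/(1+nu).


Numerator factor = 0.862 + 1.14*0.17 = 1.0558
Denominator = 1 + 0.17 = 1.17
Vr = 3160 * 1.0558 / 1.17 = 2851.56 m/s

2851.56


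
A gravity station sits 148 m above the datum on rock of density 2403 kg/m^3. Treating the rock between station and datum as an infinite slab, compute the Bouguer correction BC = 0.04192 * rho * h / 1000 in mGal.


BC = 0.04192 * rho * h / 1000
= 0.04192 * 2403 * 148 / 1000
= 14.9086 mGal

14.9086


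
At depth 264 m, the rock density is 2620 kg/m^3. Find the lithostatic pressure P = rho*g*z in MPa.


P = rho * g * z / 1e6
= 2620 * 9.81 * 264 / 1e6
= 6785380.8 / 1e6
= 6.7854 MPa

6.7854


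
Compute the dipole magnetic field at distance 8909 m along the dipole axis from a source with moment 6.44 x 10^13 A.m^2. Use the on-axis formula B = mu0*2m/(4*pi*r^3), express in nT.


m = 6.44 x 10^13 = 64400000000000 A.m^2
2m = 128800000000000 A.m^2
r^3 = 8909^3 = 707109833429
B = (4pi*10^-7) * 128800000000000 / (4*pi * 707109833429) * 1e9
= 161854853.512946 / 8885804231926.6 * 1e9
= 18214.9921 nT

18214.9921


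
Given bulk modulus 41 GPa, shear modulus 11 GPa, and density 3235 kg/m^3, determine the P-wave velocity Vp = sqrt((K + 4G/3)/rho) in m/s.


First compute the effective modulus:
K + 4G/3 = 41e9 + 4*11e9/3 = 55666666666.67 Pa
Then divide by density:
55666666666.67 / 3235 = 17207624.9356 Pa/(kg/m^3)
Take the square root:
Vp = sqrt(17207624.9356) = 4148.21 m/s

4148.21


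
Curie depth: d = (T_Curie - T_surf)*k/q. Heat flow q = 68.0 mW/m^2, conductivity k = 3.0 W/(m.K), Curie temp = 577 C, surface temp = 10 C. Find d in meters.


T_Curie - T_surf = 577 - 10 = 567 C
Convert q to W/m^2: 68.0 mW/m^2 = 0.068 W/m^2
d = 567 * 3.0 / 0.068 = 25014.71 m

25014.71


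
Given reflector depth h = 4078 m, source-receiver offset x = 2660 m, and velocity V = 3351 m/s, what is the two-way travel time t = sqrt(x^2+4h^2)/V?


x^2 + 4h^2 = 2660^2 + 4*4078^2 = 7075600 + 66520336 = 73595936
sqrt(73595936) = 8578.8074
t = 8578.8074 / 3351 = 2.5601 s

2.5601


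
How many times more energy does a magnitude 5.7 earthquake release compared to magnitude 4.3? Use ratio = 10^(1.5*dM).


M2 - M1 = 5.7 - 4.3 = 1.4
1.5 * 1.4 = 2.1
ratio = 10^2.1 = 125.89

125.89


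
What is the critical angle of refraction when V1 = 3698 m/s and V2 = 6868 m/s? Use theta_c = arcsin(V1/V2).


V1/V2 = 3698/6868 = 0.538439
theta_c = arcsin(0.538439) = 32.5774 degrees

32.5774


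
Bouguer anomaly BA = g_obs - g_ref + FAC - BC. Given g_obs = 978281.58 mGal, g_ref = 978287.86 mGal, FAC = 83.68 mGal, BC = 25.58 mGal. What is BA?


BA = g_obs - g_ref + FAC - BC
= 978281.58 - 978287.86 + 83.68 - 25.58
= 51.82 mGal

51.82


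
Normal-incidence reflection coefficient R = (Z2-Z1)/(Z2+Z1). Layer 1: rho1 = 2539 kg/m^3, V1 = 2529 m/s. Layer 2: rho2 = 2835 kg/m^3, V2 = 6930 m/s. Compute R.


Z1 = 2539 * 2529 = 6421131
Z2 = 2835 * 6930 = 19646550
R = (19646550 - 6421131) / (19646550 + 6421131) = 13225419 / 26067681 = 0.5073

0.5073


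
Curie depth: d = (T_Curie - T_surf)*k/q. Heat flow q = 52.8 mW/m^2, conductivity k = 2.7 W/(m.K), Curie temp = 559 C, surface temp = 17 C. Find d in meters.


T_Curie - T_surf = 559 - 17 = 542 C
Convert q to W/m^2: 52.8 mW/m^2 = 0.0528 W/m^2
d = 542 * 2.7 / 0.0528 = 27715.91 m

27715.91


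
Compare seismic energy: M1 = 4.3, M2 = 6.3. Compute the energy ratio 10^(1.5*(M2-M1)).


M2 - M1 = 6.3 - 4.3 = 2.0
1.5 * 2.0 = 3.0
ratio = 10^3.0 = 1000.0

1000.0


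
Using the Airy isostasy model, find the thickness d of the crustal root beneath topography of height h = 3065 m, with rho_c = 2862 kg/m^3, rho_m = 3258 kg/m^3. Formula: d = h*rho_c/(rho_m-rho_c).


rho_m - rho_c = 3258 - 2862 = 396
d = 3065 * 2862 / 396
= 8772030 / 396
= 22151.59 m

22151.59


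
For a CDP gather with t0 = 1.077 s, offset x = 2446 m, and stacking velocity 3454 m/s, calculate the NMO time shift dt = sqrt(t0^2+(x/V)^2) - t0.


x/Vnmo = 2446/3454 = 0.708164
(x/Vnmo)^2 = 0.501497
t0^2 = 1.159929
sqrt(1.159929 + 0.501497) = 1.288963
dt = 1.288963 - 1.077 = 0.211963

0.211963


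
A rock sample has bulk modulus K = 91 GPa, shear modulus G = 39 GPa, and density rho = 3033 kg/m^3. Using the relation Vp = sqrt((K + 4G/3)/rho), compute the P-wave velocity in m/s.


First compute the effective modulus:
K + 4G/3 = 91e9 + 4*39e9/3 = 143000000000.0 Pa
Then divide by density:
143000000000.0 / 3033 = 47148038.246 Pa/(kg/m^3)
Take the square root:
Vp = sqrt(47148038.246) = 6866.44 m/s

6866.44


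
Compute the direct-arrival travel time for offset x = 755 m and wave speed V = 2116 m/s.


t = x / V
= 755 / 2116
= 0.3568 s

0.3568


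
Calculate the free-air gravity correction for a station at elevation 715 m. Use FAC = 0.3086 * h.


FAC = 0.3086 * h
= 0.3086 * 715
= 220.649 mGal

220.649


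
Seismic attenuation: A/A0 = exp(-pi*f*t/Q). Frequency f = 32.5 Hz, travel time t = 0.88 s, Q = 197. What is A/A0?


pi*f*t/Q = pi*32.5*0.88/197 = 0.456089
A/A0 = exp(-0.456089) = 0.633757

0.633757


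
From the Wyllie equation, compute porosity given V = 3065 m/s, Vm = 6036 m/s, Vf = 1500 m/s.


1/V - 1/Vm = 1/3065 - 1/6036 = 0.00016059
1/Vf - 1/Vm = 1/1500 - 1/6036 = 0.00050099
phi = 0.00016059 / 0.00050099 = 0.3205

0.3205


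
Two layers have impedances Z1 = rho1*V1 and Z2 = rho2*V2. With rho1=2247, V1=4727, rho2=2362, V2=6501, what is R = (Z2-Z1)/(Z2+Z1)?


Z1 = 2247 * 4727 = 10621569
Z2 = 2362 * 6501 = 15355362
R = (15355362 - 10621569) / (15355362 + 10621569) = 4733793 / 25976931 = 0.1822

0.1822


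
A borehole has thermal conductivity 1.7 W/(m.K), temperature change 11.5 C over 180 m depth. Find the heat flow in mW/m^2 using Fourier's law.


q = k * dT / dz * 1000
= 1.7 * 11.5 / 180 * 1000
= 0.108611 * 1000
= 108.6111 mW/m^2

108.6111


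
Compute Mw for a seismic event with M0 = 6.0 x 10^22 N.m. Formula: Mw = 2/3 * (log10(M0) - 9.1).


log10(M0) = log10(6.0 x 10^22) = 22.7782
Mw = 2/3 * (22.7782 - 9.1)
= 2/3 * 13.6782
= 9.12

9.12


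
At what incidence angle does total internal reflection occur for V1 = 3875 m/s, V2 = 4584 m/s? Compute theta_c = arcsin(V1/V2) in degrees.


V1/V2 = 3875/4584 = 0.845332
theta_c = arcsin(0.845332) = 57.7075 degrees

57.7075


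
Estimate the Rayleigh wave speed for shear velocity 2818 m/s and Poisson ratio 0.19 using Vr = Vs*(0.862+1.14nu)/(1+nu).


Numerator factor = 0.862 + 1.14*0.19 = 1.0786
Denominator = 1 + 0.19 = 1.19
Vr = 2818 * 1.0786 / 1.19 = 2554.2 m/s

2554.2


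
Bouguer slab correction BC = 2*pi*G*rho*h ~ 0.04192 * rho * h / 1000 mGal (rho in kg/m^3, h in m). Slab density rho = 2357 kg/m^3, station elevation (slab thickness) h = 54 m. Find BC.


BC = 0.04192 * rho * h / 1000
= 0.04192 * 2357 * 54 / 1000
= 5.3355 mGal

5.3355


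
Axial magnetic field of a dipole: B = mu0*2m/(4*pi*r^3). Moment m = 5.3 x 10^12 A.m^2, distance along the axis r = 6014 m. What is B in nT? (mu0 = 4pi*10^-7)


m = 5.3 x 10^12 = 5300000000000 A.m^2
2m = 10600000000000 A.m^2
r^3 = 6014^3 = 217515530744
B = (4pi*10^-7) * 10600000000000 / (4*pi * 217515530744) * 1e9
= 13320352.851221 / 2733380773708.14 * 1e9
= 4873.2152 nT

4873.2152


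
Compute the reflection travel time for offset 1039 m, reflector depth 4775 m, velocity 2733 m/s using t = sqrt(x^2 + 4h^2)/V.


x^2 + 4h^2 = 1039^2 + 4*4775^2 = 1079521 + 91202500 = 92282021
sqrt(92282021) = 9606.3532
t = 9606.3532 / 2733 = 3.5149 s

3.5149


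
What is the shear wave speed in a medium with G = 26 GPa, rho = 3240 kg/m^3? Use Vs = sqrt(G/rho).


Convert G to Pa: G = 26e9 Pa
Compute G/rho = 26e9 / 3240 = 8024691.358
Vs = sqrt(8024691.358) = 2832.79 m/s

2832.79


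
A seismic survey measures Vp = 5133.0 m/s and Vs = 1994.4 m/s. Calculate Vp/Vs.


Vp/Vs = 5133.0 / 1994.4
= 2.5737

2.5737


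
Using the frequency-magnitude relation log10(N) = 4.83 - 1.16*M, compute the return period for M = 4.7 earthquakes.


log10(N) = 4.83 - 1.16*4.7 = -0.622
N = 10^-0.622 = 0.238781
T = 1/N = 1/0.238781 = 4.1879 years

4.1879


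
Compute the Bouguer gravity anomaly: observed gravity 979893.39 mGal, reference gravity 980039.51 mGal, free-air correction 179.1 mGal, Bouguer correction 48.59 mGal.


BA = g_obs - g_ref + FAC - BC
= 979893.39 - 980039.51 + 179.1 - 48.59
= -15.61 mGal

-15.61


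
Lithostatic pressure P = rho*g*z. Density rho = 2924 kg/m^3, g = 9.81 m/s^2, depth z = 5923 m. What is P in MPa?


P = rho * g * z / 1e6
= 2924 * 9.81 * 5923 / 1e6
= 169897938.12 / 1e6
= 169.8979 MPa

169.8979


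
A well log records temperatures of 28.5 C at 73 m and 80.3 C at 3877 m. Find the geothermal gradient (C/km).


dT = 80.3 - 28.5 = 51.8 C
dz = 3877 - 73 = 3804 m
gradient = dT/dz * 1000 = 51.8/3804 * 1000 = 13.6172 C/km

13.6172


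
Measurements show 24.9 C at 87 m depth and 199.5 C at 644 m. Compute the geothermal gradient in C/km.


dT = 199.5 - 24.9 = 174.6 C
dz = 644 - 87 = 557 m
gradient = dT/dz * 1000 = 174.6/557 * 1000 = 313.465 C/km

313.465


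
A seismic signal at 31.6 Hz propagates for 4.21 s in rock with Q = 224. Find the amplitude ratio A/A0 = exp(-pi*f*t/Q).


pi*f*t/Q = pi*31.6*4.21/224 = 1.865826
A/A0 = exp(-1.865826) = 0.154768

0.154768


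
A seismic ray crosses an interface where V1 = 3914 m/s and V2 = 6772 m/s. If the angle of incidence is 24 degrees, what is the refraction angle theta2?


sin(theta1) = sin(24 deg) = 0.406737
sin(theta2) = V2/V1 * sin(theta1) = 6772/3914 * 0.406737 = 0.703735
theta2 = arcsin(0.703735) = 44.7275 degrees

44.7275


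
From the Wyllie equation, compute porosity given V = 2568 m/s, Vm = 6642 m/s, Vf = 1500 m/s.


1/V - 1/Vm = 1/2568 - 1/6642 = 0.00023885
1/Vf - 1/Vm = 1/1500 - 1/6642 = 0.00051611
phi = 0.00023885 / 0.00051611 = 0.4628

0.4628


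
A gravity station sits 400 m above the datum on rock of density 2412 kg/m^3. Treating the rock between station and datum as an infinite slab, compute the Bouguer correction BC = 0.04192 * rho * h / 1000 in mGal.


BC = 0.04192 * rho * h / 1000
= 0.04192 * 2412 * 400 / 1000
= 40.4444 mGal

40.4444


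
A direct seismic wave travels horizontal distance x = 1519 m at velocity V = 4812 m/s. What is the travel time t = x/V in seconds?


t = x / V
= 1519 / 4812
= 0.3157 s

0.3157


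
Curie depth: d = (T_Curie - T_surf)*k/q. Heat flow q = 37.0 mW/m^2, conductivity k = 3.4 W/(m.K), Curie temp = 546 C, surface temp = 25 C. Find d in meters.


T_Curie - T_surf = 546 - 25 = 521 C
Convert q to W/m^2: 37.0 mW/m^2 = 0.037 W/m^2
d = 521 * 3.4 / 0.037 = 47875.68 m

47875.68


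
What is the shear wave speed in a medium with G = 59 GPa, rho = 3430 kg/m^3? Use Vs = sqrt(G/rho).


Convert G to Pa: G = 59e9 Pa
Compute G/rho = 59e9 / 3430 = 17201166.1808
Vs = sqrt(17201166.1808) = 4147.43 m/s

4147.43


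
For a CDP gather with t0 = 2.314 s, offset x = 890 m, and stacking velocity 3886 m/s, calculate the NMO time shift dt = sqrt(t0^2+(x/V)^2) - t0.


x/Vnmo = 890/3886 = 0.229027
(x/Vnmo)^2 = 0.052453
t0^2 = 5.354596
sqrt(5.354596 + 0.052453) = 2.325306
dt = 2.325306 - 2.314 = 0.011306

0.011306


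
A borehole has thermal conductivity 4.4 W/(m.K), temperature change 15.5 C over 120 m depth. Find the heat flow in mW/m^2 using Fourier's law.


q = k * dT / dz * 1000
= 4.4 * 15.5 / 120 * 1000
= 0.568333 * 1000
= 568.3333 mW/m^2

568.3333


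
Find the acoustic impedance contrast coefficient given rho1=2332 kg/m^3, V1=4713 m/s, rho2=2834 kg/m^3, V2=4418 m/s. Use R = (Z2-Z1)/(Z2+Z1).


Z1 = 2332 * 4713 = 10990716
Z2 = 2834 * 4418 = 12520612
R = (12520612 - 10990716) / (12520612 + 10990716) = 1529896 / 23511328 = 0.0651

0.0651


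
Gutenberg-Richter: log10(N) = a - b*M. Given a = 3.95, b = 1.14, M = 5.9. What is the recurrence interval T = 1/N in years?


log10(N) = 3.95 - 1.14*5.9 = -2.776
N = 10^-2.776 = 0.001675
T = 1/N = 1/0.001675 = 597.0353 years

597.0353


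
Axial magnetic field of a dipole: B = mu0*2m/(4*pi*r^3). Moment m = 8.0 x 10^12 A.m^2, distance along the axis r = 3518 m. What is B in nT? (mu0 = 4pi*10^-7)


m = 8.0 x 10^12 = 8000000000000 A.m^2
2m = 16000000000000 A.m^2
r^3 = 3518^3 = 43539907832
B = (4pi*10^-7) * 16000000000000 / (4*pi * 43539907832) * 1e9
= 20106192.982975 / 547138618331.95 * 1e9
= 36747.8959 nT

36747.8959


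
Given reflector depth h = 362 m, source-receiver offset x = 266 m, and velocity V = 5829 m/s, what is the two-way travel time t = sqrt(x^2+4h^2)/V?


x^2 + 4h^2 = 266^2 + 4*362^2 = 70756 + 524176 = 594932
sqrt(594932) = 771.3184
t = 771.3184 / 5829 = 0.1323 s

0.1323


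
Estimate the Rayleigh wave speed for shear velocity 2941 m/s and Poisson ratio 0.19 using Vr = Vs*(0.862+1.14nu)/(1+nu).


Numerator factor = 0.862 + 1.14*0.19 = 1.0786
Denominator = 1 + 0.19 = 1.19
Vr = 2941 * 1.0786 / 1.19 = 2665.68 m/s

2665.68


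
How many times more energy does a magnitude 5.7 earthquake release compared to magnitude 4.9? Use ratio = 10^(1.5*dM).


M2 - M1 = 5.7 - 4.9 = 0.8
1.5 * 0.8 = 1.2
ratio = 10^1.2 = 15.85

15.85


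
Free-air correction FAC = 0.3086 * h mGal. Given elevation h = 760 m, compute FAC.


FAC = 0.3086 * h
= 0.3086 * 760
= 234.536 mGal

234.536


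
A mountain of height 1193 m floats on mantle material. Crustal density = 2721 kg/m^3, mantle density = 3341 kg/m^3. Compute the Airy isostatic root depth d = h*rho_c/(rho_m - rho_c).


rho_m - rho_c = 3341 - 2721 = 620
d = 1193 * 2721 / 620
= 3246153 / 620
= 5235.73 m

5235.73


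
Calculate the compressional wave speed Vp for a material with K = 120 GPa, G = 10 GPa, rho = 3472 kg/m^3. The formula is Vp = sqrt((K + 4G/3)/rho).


First compute the effective modulus:
K + 4G/3 = 120e9 + 4*10e9/3 = 133333333333.33 Pa
Then divide by density:
133333333333.33 / 3472 = 38402457.7573 Pa/(kg/m^3)
Take the square root:
Vp = sqrt(38402457.7573) = 6196.97 m/s

6196.97


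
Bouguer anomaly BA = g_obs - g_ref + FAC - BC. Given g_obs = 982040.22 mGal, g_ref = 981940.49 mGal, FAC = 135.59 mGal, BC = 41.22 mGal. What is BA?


BA = g_obs - g_ref + FAC - BC
= 982040.22 - 981940.49 + 135.59 - 41.22
= 194.1 mGal

194.1


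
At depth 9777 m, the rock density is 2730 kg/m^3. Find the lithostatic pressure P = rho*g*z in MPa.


P = rho * g * z / 1e6
= 2730 * 9.81 * 9777 / 1e6
= 261840770.1 / 1e6
= 261.8408 MPa

261.8408


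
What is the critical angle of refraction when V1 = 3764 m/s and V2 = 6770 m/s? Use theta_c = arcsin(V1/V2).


V1/V2 = 3764/6770 = 0.555982
theta_c = arcsin(0.555982) = 33.7784 degrees

33.7784


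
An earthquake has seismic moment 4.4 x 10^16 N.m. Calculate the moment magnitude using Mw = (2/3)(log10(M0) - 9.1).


log10(M0) = log10(4.4 x 10^16) = 16.6435
Mw = 2/3 * (16.6435 - 9.1)
= 2/3 * 7.5435
= 5.03

5.03


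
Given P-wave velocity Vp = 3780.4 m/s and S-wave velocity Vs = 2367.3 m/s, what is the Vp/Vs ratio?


Vp/Vs = 3780.4 / 2367.3
= 1.5969

1.5969


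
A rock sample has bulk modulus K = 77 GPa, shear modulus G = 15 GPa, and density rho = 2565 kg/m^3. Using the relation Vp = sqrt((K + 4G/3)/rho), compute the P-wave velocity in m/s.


First compute the effective modulus:
K + 4G/3 = 77e9 + 4*15e9/3 = 97000000000.0 Pa
Then divide by density:
97000000000.0 / 2565 = 37816764.1326 Pa/(kg/m^3)
Take the square root:
Vp = sqrt(37816764.1326) = 6149.53 m/s

6149.53


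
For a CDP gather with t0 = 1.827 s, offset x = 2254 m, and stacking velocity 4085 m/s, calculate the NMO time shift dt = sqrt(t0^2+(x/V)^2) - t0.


x/Vnmo = 2254/4085 = 0.551775
(x/Vnmo)^2 = 0.304455
t0^2 = 3.337929
sqrt(3.337929 + 0.304455) = 1.908503
dt = 1.908503 - 1.827 = 0.081503

0.081503


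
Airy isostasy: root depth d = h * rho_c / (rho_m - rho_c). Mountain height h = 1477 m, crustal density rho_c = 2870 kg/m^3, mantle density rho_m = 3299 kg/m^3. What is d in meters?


rho_m - rho_c = 3299 - 2870 = 429
d = 1477 * 2870 / 429
= 4238990 / 429
= 9881.1 m

9881.1


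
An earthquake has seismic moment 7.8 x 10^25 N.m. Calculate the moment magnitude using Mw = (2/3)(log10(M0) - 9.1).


log10(M0) = log10(7.8 x 10^25) = 25.8921
Mw = 2/3 * (25.8921 - 9.1)
= 2/3 * 16.7921
= 11.19

11.19


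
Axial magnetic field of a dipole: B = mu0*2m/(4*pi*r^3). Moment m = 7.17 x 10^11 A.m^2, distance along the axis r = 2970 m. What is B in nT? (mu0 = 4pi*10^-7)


m = 7.17 x 10^11 = 717000000000 A.m^2
2m = 1434000000000 A.m^2
r^3 = 2970^3 = 26198073000
B = (4pi*10^-7) * 1434000000000 / (4*pi * 26198073000) * 1e9
= 1802017.546099 / 329214694700.04 * 1e9
= 5473.685 nT

5473.685


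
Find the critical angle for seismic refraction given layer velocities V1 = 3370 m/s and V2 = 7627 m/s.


V1/V2 = 3370/7627 = 0.441851
theta_c = arcsin(0.441851) = 26.2221 degrees

26.2221


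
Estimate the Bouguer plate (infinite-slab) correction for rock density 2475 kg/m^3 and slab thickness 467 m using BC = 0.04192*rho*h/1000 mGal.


BC = 0.04192 * rho * h / 1000
= 0.04192 * 2475 * 467 / 1000
= 48.4522 mGal

48.4522


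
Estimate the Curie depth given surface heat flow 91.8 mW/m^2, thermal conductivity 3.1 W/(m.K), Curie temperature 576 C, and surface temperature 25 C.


T_Curie - T_surf = 576 - 25 = 551 C
Convert q to W/m^2: 91.8 mW/m^2 = 0.0918 W/m^2
d = 551 * 3.1 / 0.0918 = 18606.75 m

18606.75


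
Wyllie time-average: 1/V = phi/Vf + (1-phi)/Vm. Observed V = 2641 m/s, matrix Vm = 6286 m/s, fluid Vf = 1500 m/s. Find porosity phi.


1/V - 1/Vm = 1/2641 - 1/6286 = 0.00021956
1/Vf - 1/Vm = 1/1500 - 1/6286 = 0.00050758
phi = 0.00021956 / 0.00050758 = 0.4326

0.4326


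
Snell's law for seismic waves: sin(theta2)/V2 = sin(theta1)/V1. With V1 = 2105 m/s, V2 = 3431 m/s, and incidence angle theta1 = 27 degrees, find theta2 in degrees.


sin(theta1) = sin(27 deg) = 0.45399
sin(theta2) = V2/V1 * sin(theta1) = 3431/2105 * 0.45399 = 0.739972
theta2 = arcsin(0.739972) = 47.729 degrees

47.729


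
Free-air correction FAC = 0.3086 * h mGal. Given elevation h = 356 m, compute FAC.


FAC = 0.3086 * h
= 0.3086 * 356
= 109.8616 mGal

109.8616


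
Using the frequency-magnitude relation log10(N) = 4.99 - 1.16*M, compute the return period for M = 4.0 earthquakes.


log10(N) = 4.99 - 1.16*4.0 = 0.35
N = 10^0.35 = 2.238721
T = 1/N = 1/2.238721 = 0.4467 years

0.4467


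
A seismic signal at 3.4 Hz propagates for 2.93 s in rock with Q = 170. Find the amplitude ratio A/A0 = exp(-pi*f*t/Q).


pi*f*t/Q = pi*3.4*2.93/170 = 0.184097
A/A0 = exp(-0.184097) = 0.831855

0.831855


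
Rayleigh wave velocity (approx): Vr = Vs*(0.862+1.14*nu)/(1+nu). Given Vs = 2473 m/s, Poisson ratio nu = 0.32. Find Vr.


Numerator factor = 0.862 + 1.14*0.32 = 1.2268
Denominator = 1 + 0.32 = 1.32
Vr = 2473 * 1.2268 / 1.32 = 2298.39 m/s

2298.39


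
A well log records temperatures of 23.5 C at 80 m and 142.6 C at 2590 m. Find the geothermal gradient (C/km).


dT = 142.6 - 23.5 = 119.1 C
dz = 2590 - 80 = 2510 m
gradient = dT/dz * 1000 = 119.1/2510 * 1000 = 47.4502 C/km

47.4502


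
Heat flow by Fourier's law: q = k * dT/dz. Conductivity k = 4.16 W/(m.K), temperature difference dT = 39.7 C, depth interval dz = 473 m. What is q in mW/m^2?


q = k * dT / dz * 1000
= 4.16 * 39.7 / 473 * 1000
= 0.349159 * 1000
= 349.1586 mW/m^2

349.1586


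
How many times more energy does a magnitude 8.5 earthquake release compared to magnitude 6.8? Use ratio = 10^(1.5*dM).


M2 - M1 = 8.5 - 6.8 = 1.7
1.5 * 1.7 = 2.55
ratio = 10^2.55 = 354.81

354.81


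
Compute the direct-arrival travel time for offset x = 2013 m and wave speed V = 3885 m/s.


t = x / V
= 2013 / 3885
= 0.5181 s

0.5181


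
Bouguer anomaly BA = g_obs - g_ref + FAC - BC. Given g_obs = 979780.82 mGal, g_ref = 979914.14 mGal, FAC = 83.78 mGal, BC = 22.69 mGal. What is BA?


BA = g_obs - g_ref + FAC - BC
= 979780.82 - 979914.14 + 83.78 - 22.69
= -72.23 mGal

-72.23


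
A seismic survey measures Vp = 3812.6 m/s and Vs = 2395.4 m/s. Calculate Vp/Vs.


Vp/Vs = 3812.6 / 2395.4
= 1.5916

1.5916


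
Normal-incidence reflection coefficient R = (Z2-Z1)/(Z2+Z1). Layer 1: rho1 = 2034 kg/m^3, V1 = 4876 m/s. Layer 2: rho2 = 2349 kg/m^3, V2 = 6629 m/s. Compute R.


Z1 = 2034 * 4876 = 9917784
Z2 = 2349 * 6629 = 15571521
R = (15571521 - 9917784) / (15571521 + 9917784) = 5653737 / 25489305 = 0.2218

0.2218


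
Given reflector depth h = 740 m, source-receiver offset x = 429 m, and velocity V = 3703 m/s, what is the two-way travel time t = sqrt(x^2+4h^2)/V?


x^2 + 4h^2 = 429^2 + 4*740^2 = 184041 + 2190400 = 2374441
sqrt(2374441) = 1540.9221
t = 1540.9221 / 3703 = 0.4161 s

0.4161
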